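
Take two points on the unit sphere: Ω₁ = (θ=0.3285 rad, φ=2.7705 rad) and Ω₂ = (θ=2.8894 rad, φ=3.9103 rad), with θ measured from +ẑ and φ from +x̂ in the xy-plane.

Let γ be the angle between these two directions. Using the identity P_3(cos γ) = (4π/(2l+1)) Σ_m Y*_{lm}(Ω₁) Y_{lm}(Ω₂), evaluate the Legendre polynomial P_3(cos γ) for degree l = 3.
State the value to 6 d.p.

-0.396463

Addition theorem: P_3(cos γ) = (4π/7) Σ_m Y*_{lm}(Ω₁) Y_{lm}(Ω₂), m = −3…3:
  m=-3: Y*=-0.006189+0.012570i  Y=+0.004348+0.004807i  product -0.000087+0.000025i
  m=-2: Y*=+0.074205-0.068054i  Y=-0.002057+0.061586i  product +0.004039+0.004710i
  m=-1: Y*=-0.338104+0.131563i  Y=-0.213820+0.206799i  product +0.045086-0.098051i
  m=+0: Y*=+0.522616-0.000000i  Y=-0.610241+0.000000i  product -0.318922+0.000000i
  m=+1: Y*=+0.338104+0.131563i  Y=+0.213820+0.206799i  product +0.045086+0.098051i
  m=+2: Y*=+0.074205+0.068054i  Y=-0.002057-0.061586i  product +0.004039-0.004710i
  m=+3: Y*=+0.006189+0.012570i  Y=-0.004348+0.004807i  product -0.000087-0.000025i
Accumulated sum -0.220847-0.000000i; after 4π/(2l+1) scaling, -0.396463-0.000000i ⇒ P_3 = -0.396463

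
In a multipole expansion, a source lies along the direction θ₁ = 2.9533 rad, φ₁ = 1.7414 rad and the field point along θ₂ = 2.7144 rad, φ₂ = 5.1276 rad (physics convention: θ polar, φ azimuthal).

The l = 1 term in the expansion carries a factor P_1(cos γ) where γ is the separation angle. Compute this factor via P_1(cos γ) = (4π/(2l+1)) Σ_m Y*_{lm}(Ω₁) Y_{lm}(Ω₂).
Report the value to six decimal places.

Expand P_1 via completeness: Σ_{m} conj(Y_{1,m}) at Ω₁ times Y_{1,m} at Ω₂ —
  term(m=-1) = -0.008982+0.002242i   from Y*(Ω₁)=-0.010980+0.063731i, Y(Ω₂)=+0.057742+0.130981i
  term(m=+0) = +0.213438+0.000000i   from Y*(Ω₁)=-0.479967-0.000000i, Y(Ω₂)=-0.444693+0.000000i
  term(m=+1) = -0.008982-0.002242i   from Y*(Ω₁)=+0.010980+0.063731i, Y(Ω₂)=-0.057742+0.130981i
Accumulated sum +0.195475+0.000000i; after 4π/(2l+1) scaling, +0.818802+0.000000i ⇒ P_1 = 0.818802

0.818802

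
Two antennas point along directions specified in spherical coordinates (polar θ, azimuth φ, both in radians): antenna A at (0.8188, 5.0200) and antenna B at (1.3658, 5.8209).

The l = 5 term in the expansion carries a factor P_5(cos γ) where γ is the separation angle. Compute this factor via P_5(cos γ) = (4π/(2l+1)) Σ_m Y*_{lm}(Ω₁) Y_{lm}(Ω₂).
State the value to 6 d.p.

Expand P_5 via completeness: Σ_{m} conj(Y_{5,m}) at Ω₁ times Y_{5,m} at Ω₂ —
  term(m=-5) = (-0.026181, 0.030590)   from Y*(Ω₁)=(0.096382, -0.003157), Y(Ω₂)=(-0.281733, 0.308158)
  term(m=-4) = (-0.078152, 0.004852)   from Y*(Ω₁)=(0.095215, 0.268867), Y(Ω₂)=(-0.075430, 0.263959)
  term(m=-3) = (0.064888, 0.059117)   from Y*(Ω₁)=(-0.343782, 0.260242), Y(Ω₂)=(-0.037236, -0.200149)
  term(m=-2) = (0.002217, 0.071469)   from Y*(Ω₁)=(-0.201641, -0.142504), Y(Ω₂)=(-0.174383, -0.231196)
  term(m=-1) = (-0.022352, 0.023056)   from Y*(Ω₁)=(-0.068008, 0.214068), Y(Ω₂)=(0.127961, 0.063763)
  term(m=+0) = (-0.091620, -0.000000)   from Y*(Ω₁)=(-0.315254, -0.000000), Y(Ω₂)=(0.290622, 0.000000)
  term(m=+1) = (-0.022352, -0.023056)   from Y*(Ω₁)=(0.068008, 0.214068), Y(Ω₂)=(-0.127961, 0.063763)
  term(m=+2) = (0.002217, -0.071469)   from Y*(Ω₁)=(-0.201641, 0.142504), Y(Ω₂)=(-0.174383, 0.231196)
  term(m=+3) = (0.064888, -0.059117)   from Y*(Ω₁)=(0.343782, 0.260242), Y(Ω₂)=(0.037236, -0.200149)
  term(m=+4) = (-0.078152, -0.004852)   from Y*(Ω₁)=(0.095215, -0.268867), Y(Ω₂)=(-0.075430, -0.263959)
  term(m=+5) = (-0.026181, -0.030590)   from Y*(Ω₁)=(-0.096382, -0.003157), Y(Ω₂)=(0.281733, 0.308158)
Accumulated sum (-0.210780, 0.000000); after 4π/(2l+1) scaling, (-0.240795, 0.000000) ⇒ P_5 = -0.240795

-0.240795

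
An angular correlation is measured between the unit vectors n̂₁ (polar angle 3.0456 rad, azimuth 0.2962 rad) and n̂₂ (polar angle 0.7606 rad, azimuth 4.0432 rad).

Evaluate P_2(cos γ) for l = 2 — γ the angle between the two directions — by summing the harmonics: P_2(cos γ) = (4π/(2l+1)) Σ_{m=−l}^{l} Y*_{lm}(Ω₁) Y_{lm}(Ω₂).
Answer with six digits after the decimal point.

0.401905

Summing Y*_{l m}(θ₁,φ₁)·Y_{l m}(θ₂,φ₂) over m ∈ [−2, 2]; prefactor 4π/(2·2+1) = 2.513274:
  term(m=-2) = 0.00023 - 0.00061j   from Y*(Ω₁)=0.00294 + 0.00198j, Y(Ω₂)=-0.04228 - 0.17863j
  term(m=-1) = 0.02338 - 0.01618j   from Y*(Ω₁)=-0.07049 - 0.02151j, Y(Ω₂)=-0.23933 + 0.30259j
  term(m=+0) = 0.11269 + 0.00000j   from Y*(Ω₁)=0.62209 + 0.00000j, Y(Ω₂)=0.18115 + 0.00000j
  term(m=+1) = 0.02338 + 0.01618j   from Y*(Ω₁)=0.07049 - 0.02151j, Y(Ω₂)=0.23933 + 0.30259j
  term(m=+2) = 0.00023 + 0.00061j   from Y*(Ω₁)=0.00294 - 0.00198j, Y(Ω₂)=-0.04228 + 0.17863j
Total Σ_m = 0.15991 + 0.00000j. Multiply by 2.513274: 0.40191 + 0.00000j. P_2(cos γ) = 0.401905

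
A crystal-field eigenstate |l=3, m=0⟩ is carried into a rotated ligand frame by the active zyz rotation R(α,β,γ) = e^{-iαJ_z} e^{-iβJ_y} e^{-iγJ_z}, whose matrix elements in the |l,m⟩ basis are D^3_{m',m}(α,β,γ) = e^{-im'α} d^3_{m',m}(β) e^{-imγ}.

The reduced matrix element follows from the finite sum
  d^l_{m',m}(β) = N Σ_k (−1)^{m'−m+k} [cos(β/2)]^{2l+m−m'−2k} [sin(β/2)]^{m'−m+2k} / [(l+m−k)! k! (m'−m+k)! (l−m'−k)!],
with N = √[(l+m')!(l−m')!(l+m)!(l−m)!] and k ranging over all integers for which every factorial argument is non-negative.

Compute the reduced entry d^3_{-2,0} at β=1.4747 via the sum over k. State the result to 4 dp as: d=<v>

d=0.1302

d^3_{-2,0}(β=1.4747) via the finite sum:
With c≡cos(β/2)=0.740253 and s≡sin(β/2)=0.672329, N=[1·120·6·6]^{1/2}=65.726707
The bounds max(0,m−m')=2 and min(l+m,l−m')=3 give 2 terms
  k=2: (−1)^0·65.7267/(12)·0.7403^4·0.6723^2 = +0.743437
  k=3: (−1)^1·65.7267/(12)·0.7403^2·0.6723^4 = -0.613264
d^3_{-2,0}(1.4747) = +0.743437 -0.613264 = +0.130173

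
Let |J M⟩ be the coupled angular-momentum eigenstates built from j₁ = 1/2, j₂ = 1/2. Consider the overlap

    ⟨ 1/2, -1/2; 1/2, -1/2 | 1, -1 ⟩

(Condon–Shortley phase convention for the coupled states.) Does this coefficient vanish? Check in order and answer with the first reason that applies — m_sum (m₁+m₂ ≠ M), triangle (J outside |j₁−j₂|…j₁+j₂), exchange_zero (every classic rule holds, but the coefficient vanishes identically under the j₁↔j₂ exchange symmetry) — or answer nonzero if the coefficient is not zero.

m-sum: m₁+m₂ = -1/2+(-1/2) = -1, M = -1  ✓
triangle: |j₁−j₂| = 0 ≤ J = 1 ≤ j₁+j₂ = 1  ✓
exchange: j₁=j₂, m₁=m₂ with (−1)^(j₁+j₂−J) = (−1)^0 = +1 — symmetry imposes no zero
value check: CG = +1 = +1.000000 ≠ 0

nonzero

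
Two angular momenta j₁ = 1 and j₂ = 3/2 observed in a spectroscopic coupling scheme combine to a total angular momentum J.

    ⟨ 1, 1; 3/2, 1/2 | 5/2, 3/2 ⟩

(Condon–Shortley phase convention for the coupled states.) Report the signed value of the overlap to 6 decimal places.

triangle: 0!·2!·3!/6! = 12/720
(j±m)!: 2!·0!·2!·1!·4!·1! = 96
prefactor² = (2J+1)·Δ·N² = 48/5
  k=0: +1/(0!·0!·0!·2!·2!·1!) = 1/4
Σ = 1/4  ⇒  CG² = 48/5·(1/4)² = 3/5
CG = +√(3/5) = +0.774597

+√(3/5) ≈ +0.774597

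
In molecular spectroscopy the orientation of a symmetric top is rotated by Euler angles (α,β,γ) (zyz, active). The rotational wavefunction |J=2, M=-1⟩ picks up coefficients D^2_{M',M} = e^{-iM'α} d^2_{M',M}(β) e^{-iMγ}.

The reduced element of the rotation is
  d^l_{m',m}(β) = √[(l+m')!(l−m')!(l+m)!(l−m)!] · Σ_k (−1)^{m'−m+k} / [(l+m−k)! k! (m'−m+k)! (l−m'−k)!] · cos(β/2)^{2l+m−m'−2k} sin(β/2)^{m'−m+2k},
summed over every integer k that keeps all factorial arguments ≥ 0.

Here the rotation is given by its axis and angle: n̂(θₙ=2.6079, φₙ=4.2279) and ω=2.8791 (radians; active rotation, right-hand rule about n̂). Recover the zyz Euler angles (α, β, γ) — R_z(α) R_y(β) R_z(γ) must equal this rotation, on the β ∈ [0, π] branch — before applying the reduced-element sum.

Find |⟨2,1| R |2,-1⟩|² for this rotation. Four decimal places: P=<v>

Axis–angle → zyz. n̂ = (sinθₙcosφₙ, sinθₙsinφₙ, cosθₙ) = (-0.236938, -0.450169, -0.860934), ω = 2.8791.
R = I cosω + sinω [n̂]ₓ + (1−cosω) n̂n̂ᵀ gives
  R = [-0.855390, +0.433073, +0.284174; -0.013732, -0.567383, +0.823340; +0.517802, +0.700374, +0.491281]
β = atan2(√(R₁₃²+R₂₃²), R₃₃) = 1.057237; α = atan2(R₂₃, R₁₃) mod 2π = 1.238450; γ = atan2(R₃₂, −R₃₁) mod 2π = 2.207428
Split into d^2_{1,-1}(β=1.0572) × two z-phases.
c=cos(1.057237/2)=0.863505, s=sin(1.057237/2)=0.504341; N=√[6·1·1·6]=6.000000
k∈{0,1} keeps every argument non-negative
  k=0: (−1)^2·6.0000/(2)·0.8635^2·0.5043^2 = +0.568982
  k=1: (−1)^3·6.0000/(6)·0.8635^0·0.5043^4 = -0.064699
d^2_{1,-1}(1.0572) = +0.568982 -0.064699 = +0.504284
|D^2_{1,-1}|² = |d^2_{1,-1}(β)|² = (+0.504284)² = 0.254302 (the z-rotation phases have unit modulus)

P=0.2543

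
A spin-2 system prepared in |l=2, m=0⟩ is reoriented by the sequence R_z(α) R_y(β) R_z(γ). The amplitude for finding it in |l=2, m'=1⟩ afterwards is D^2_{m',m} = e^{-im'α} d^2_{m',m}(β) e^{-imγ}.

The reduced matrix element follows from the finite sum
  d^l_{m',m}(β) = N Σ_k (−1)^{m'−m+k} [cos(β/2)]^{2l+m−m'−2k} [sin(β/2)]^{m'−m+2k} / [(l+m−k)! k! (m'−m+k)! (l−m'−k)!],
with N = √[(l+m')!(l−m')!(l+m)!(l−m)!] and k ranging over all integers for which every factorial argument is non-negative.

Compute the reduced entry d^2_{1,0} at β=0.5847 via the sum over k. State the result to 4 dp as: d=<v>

d^2_{1,0}(β=0.5847) via the finite sum:
Half-angle: c=0.957569, s=0.288203. N=√(6·1·2·2)=4.898979
k: max(0,(0)−(1))=0 … min(2+(0),2−(1))=1
  k=0: (−1)^1·4.8990/(2)·0.9576^3·0.2882^1 = -0.619848
  k=1: (−1)^2·4.8990/(2)·0.9576^1·0.2882^3 = +0.056149
d^2_{1,0}(0.5847) = -0.619848 +0.056149 = -0.563699

d=-0.5637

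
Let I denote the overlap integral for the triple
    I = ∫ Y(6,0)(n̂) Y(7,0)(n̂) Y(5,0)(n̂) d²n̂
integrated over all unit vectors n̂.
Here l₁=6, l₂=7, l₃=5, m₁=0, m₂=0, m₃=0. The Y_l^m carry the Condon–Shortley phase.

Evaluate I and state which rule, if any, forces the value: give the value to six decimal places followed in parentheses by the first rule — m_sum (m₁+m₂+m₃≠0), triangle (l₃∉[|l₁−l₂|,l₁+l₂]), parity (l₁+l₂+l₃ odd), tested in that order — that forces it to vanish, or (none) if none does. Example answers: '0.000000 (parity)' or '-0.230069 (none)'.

m-sum 0 ✓  L=18 even ✓  1≤5≤13 ✓
Π(2lᵢ+1) = 13×15×11 = 2145
triangle coeff Δ(6,7,5) = 1/174594420
Σ_t [2,6]: t=2:+1/4147200 t=3:−1/207360 t=4:+1/82944 t=5:−1/207360 t=6:+1/4147200 = 1/345600
(3j)²=420/46189 [(6 7 5; 0 0 0)], sign=-1
(m-triple is (0,0,0) — same symbol as above.)
⇒ 4πI² = 2646000/14919047
I = (+1)√(2646000/14919047/(4π)) = 0.11880082
No selection rule forces the value: the integral is nonzero (none).

0.118801 (none)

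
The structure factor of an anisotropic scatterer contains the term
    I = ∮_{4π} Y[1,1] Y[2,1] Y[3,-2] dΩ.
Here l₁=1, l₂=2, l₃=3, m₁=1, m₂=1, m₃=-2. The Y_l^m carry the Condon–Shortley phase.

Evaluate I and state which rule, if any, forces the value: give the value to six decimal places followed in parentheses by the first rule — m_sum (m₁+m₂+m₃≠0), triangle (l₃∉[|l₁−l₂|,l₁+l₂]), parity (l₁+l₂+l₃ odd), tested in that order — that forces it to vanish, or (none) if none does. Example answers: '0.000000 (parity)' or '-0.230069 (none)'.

0.261169 (none)

Rules hold: Σm=0, L=6 even, 1≤3≤3.
N = 3·5·7 = 105
Δ = 0!·2!·4!/7! = 1/105
Racah Σ t=0..0: t=0:+1/4 = 1/4
⇒ 3j(1 2 3; 0 0 0)² = 3/35, sgn -1
Racah Σ t=0..0: t=0:+1/12 = 1/12
⇒ 3j(1 2 3; 1 1 -2)² = 2/21, sgn -1
4πI² = N·(3j₀)²·(3jₘ)² = 6/7
I = +1·√(0.857143/4π) = 0.26116903
No selection rule forces the value: the integral is nonzero (none).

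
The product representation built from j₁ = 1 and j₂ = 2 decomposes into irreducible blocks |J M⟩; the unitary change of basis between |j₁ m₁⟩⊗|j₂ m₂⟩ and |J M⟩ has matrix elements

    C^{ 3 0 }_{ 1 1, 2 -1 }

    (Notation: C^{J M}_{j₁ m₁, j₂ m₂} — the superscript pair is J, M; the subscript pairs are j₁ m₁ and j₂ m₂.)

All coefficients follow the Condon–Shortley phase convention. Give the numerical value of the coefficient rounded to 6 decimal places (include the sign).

√[7·0!2!4!/7! · 2!0!1!3!3!3!] = √(144/5)
  +(−1)^0/∏(0,0,0,1,2,3)! = 1/12  (running 1/12)
⟨..|..⟩ = √(144/5)·(1/12) = +0.447214

+√(1/5) ≈ +0.447214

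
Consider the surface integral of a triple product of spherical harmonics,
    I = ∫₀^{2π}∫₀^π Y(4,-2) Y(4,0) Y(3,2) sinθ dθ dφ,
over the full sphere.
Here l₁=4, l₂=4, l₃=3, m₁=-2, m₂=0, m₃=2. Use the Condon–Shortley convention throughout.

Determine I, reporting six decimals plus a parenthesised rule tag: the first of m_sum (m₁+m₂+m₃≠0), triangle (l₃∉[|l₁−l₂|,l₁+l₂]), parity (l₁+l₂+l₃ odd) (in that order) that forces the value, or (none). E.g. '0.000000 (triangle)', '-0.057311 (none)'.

0.000000 (parity)

l₁+l₂+l₃=11 is odd: 3j(l;000)=0 ⇒ I=0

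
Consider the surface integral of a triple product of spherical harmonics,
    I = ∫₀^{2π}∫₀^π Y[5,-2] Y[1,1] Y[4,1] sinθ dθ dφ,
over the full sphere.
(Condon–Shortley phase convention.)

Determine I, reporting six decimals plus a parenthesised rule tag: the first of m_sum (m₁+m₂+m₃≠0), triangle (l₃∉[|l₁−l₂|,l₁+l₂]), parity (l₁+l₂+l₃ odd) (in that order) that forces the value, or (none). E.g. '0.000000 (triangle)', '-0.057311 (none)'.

0.225034 (none)

Checks pass: Σm=0; 10 even; l₃=4∈[4,6].
(2·5+1)(2·1+1)(2·4+1) = 297
Δ: 2! 8! 0! / 11! → 1/495
sum: t=1:−1/576 = -1/576
3j²(5 1 4; 0 0 0) = Δ·Π!·Σ² = 5/99  (sign -1)
sum: t=2:+1/1440 = 1/1440
3j²(5 1 4; -2 1 1) = Δ·Π!·Σ² = 7/165  (sign -1)
combine: 4πI² = 297·5/99·7/165 = 7/11
take √, sign +1: I = 0.22503380
No selection rule forces the value: the integral is nonzero (none).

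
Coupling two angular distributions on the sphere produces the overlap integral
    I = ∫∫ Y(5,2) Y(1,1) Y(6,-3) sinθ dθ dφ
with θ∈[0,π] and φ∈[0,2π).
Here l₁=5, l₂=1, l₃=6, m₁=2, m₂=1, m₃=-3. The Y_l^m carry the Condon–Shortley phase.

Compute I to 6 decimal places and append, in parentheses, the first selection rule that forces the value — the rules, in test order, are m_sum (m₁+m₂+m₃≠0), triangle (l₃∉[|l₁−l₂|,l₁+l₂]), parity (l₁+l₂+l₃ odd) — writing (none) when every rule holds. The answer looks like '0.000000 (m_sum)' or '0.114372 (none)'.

-0.245154 (none)

Rules hold: Σm=0, L=12 even, 4≤6≤6.
N = 11·3·13 = 429
Δ = 0!·10!·2!/13! = 1/858
Racah Σ t=0..0: t=0:+1/14400 = 1/14400
⇒ 3j(5 1 6; 0 0 0)² = 6/143, sgn +1
Racah Σ t=0..0: t=0:+1/60480 = 1/60480
⇒ 3j(5 1 6; 2 1 -3)² = 6/143, sgn -1
4πI² = N·(3j₀)²·(3jₘ)² = 108/143
I = -1·√(0.755245/4π) = -0.24515397
No selection rule forces the value: the integral is nonzero (none).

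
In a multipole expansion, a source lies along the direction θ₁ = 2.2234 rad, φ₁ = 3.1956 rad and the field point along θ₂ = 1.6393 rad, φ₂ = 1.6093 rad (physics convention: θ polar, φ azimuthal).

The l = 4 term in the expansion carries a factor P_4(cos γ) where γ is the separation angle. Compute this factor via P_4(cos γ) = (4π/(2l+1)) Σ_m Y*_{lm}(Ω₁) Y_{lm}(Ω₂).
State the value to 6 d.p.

0.371789

Summing Y*_{l m}(θ₁,φ₁)·Y_{l m}(θ₂,φ₂) over m ∈ [−4, 4]; prefactor 4π/(2·4+1) = 1.396263:
  m=-4: (+0.172234+0.037797i) × (+0.433206-0.067253i) = +0.077155+0.004791i  (running Σ = +0.077155+0.004791i)
  m=-3: (+0.376208+0.061493i) × (-0.009805-0.084509i) = +0.001508-0.032396i  (running Σ = +0.078663-0.027605i)
  m=-2: (+0.331974+0.035998i) × (+0.321081-0.024775i) = +0.107482+0.003334i  (running Σ = +0.186145-0.024271i)
  m=-1: (-0.095422-0.005159i) × (-0.003690-0.095790i) = -0.000142+0.009160i  (running Σ = +0.186003-0.015112i)
  m=0: (-0.349448-0.000000i) × (+0.302568+0.000000i) = -0.105732-0.000000i  (running Σ = +0.080271-0.015112i)
  m=1: (+0.095422-0.005159i) × (+0.003690-0.095790i) = -0.000142-0.009160i  (running Σ = +0.080129-0.024271i)
  m=2: (+0.331974-0.035998i) × (+0.321081+0.024775i) = +0.107482-0.003334i  (running Σ = +0.187611-0.027605i)
  m=3: (-0.376208+0.061493i) × (+0.009805-0.084509i) = +0.001508+0.032396i  (running Σ = +0.189119+0.004791i)
  m=4: (+0.172234-0.037797i) × (+0.433206+0.067253i) = +0.077155-0.004791i  (running Σ = +0.266274+0.000000i)
Accumulated sum +0.266274+0.000000i; after 4π/(2l+1) scaling, +0.371789+0.000000i ⇒ P_4 = 0.371789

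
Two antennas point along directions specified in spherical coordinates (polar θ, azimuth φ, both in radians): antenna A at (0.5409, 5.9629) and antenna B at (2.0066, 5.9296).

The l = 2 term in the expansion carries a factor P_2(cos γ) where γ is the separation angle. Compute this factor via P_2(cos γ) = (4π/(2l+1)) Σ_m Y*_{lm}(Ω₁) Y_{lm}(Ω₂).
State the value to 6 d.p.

-0.483574

Summing Y*_{l m}(θ₁,φ₁)·Y_{l m}(θ₂,φ₂) over m ∈ [−2, 2]; prefactor 4π/(2·2+1) = 2.513274:
  m=-2: Y*=(0.082110, -0.061207)  Y=(0.241319, 0.206236)  product (0.032438, 0.002164)
  m=-1: Y*=(0.323663, -0.107361)  Y=(-0.277351, -0.102370)  product (-0.100759, -0.003357)
  m=+0: Y*=(0.379924, -0.000000)  Y=(-0.146782, 0.000000)  product (-0.055766, 0.000000)
  m=+1: Y*=(-0.323663, -0.107361)  Y=(0.277351, -0.102370)  product (-0.100759, 0.003357)
  m=+2: Y*=(0.082110, 0.061207)  Y=(0.241319, -0.206236)  product (0.032438, -0.002164)
Accumulated sum (-0.192408, 0.000000); after 4π/(2l+1) scaling, (-0.483574, 0.000000) ⇒ P_2 = -0.483574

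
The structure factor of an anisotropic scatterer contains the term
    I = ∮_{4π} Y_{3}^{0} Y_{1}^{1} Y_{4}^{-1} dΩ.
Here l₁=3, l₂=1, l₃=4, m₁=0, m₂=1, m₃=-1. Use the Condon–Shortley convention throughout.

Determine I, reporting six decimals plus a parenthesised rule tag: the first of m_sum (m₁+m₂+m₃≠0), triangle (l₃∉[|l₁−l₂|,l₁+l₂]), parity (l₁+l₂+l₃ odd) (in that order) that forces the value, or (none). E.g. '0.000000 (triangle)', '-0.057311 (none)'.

-0.194664 (none)

Checks pass: Σm=0; 8 even; l₃=4∈[2,4].
(2·3+1)(2·1+1)(2·4+1) = 189
Δ: 0! 6! 2! / 9! → 1/252
sum: t=0:+1/36 = 1/36
3j²(3 1 4; 0 0 0) = Δ·Π!·Σ² = 4/63  (sign +1)
sum: t=0:+1/72 = 1/72
3j²(3 1 4; 0 1 -1) = Δ·Π!·Σ² = 5/126  (sign -1)
combine: 4πI² = 189·4/63·5/126 = 10/21
take √, sign -1: I = -0.19466390
No selection rule forces the value: the integral is nonzero (none).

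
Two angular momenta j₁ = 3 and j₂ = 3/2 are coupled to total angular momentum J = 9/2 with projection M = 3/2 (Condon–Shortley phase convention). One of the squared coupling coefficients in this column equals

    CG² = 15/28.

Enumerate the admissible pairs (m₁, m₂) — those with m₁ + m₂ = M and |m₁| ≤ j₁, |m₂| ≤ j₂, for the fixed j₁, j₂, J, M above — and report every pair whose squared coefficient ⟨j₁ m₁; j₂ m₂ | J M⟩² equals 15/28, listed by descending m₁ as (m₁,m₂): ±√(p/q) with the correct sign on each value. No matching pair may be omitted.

Admissible pairs with m₁+m₂ = M = 3/2: (0,3/2), (1,1/2), (2,-1/2), (3,-3/2)
  (m₁,m₂)=(3,-3/2): CG² = 1/84, CG = +√(1/84)
  (m₁,m₂)=(2,-1/2): CG² = 3/14, CG = +√(3/14)
  (m₁,m₂)=(1,1/2): CG² = 15/28, CG = +√(15/28)   ← matches the target
  (m₁,m₂)=(0,3/2): CG² = 5/21, CG = +√(5/21)
Pairs with CG² = 15/28: (1,1/2): +√(15/28)

(1,1/2): +√(15/28)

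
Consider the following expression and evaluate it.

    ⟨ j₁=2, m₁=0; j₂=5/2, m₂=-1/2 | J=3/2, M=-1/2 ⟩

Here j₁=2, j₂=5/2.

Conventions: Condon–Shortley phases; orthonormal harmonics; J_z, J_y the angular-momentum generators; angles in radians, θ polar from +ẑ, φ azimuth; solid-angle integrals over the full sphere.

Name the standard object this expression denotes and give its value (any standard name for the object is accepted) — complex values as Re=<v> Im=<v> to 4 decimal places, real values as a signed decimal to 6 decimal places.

This is a Clebsch–Gordan (vector-coupling) coefficient.
j₁+j₂−J=3  J+j₁−j₂=1  J−j₁+j₂=2  j₁+j₂+J+1=7
(j₁±m₁, j₂±m₂, J±M) = (2,2,2,3,1,2)
P² = 32/35
sum k=1..2:
  [1] −1/2 = -1/2
  [2] +1/4 = 1/4
S = -1/4
C² = P²·S² = 2/35 ; C = -0.239046

Clebsch–Gordan coefficient, −√(2/35) ≈ -0.239046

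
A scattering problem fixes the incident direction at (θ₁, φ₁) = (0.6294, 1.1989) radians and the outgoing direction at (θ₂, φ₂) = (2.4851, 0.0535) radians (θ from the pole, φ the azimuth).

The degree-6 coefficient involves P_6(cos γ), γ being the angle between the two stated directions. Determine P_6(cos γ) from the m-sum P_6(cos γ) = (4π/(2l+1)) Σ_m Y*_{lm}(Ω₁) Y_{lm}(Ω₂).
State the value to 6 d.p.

Expand P_6 via completeness: Σ_{m} conj(Y_{6,m}) at Ω₁ times Y_{6,m} at Ω₂ —
  [-6]  conj(Y_{6,-6})(Ω₁) = (0.012333, 0.015872) ; Y_{6,-6}(Ω₂) = (0.023697, -0.007879) ; Δ = (0.000417, 0.000279)
  [-5]  conj(Y_{6,-5})(Ω₁) = (0.091664, -0.027222) ; Y_{6,-5}(Ω₂) = (-0.108282, 0.029677) ; Δ = (-0.009118, 0.005668)
  [-4]  conj(Y_{6,-4})(Ω₁) = (0.022035, -0.264195) ; Y_{6,-4}(Ω₂) = (0.285559, -0.062060) ; Δ = (-0.010104, -0.076811)
  [-3]  conj(Y_{6,-3})(Ω₁) = (-0.404078, -0.197744) ; Y_{6,-3}(Ω₂) = (-0.451924, 0.073163) ; Δ = (0.197080, 0.059802)
  [-2]  conj(Y_{6,-2})(Ω₁) = (-0.276533, 0.254429) ; Y_{6,-2}(Ω₂) = (0.325534, -0.034966) ; Δ = (-0.081125, 0.092495)
  [-1]  conj(Y_{6,-1})(Ω₁) = (-0.036489, -0.093552) ; Y_{6,-1}(Ω₂) = (0.165331, -0.008854) ; Δ = (-0.006861, -0.015144)
  [+0]  conj(Y_{6,0})(Ω₁) = (-0.409272, -0.000000) ; Y_{6,0}(Ω₂) = (-0.385830, 0.000000) ; Δ = (0.157910, 0.000000)
  [+1]  conj(Y_{6,1})(Ω₁) = (0.036489, -0.093552) ; Y_{6,1}(Ω₂) = (-0.165331, -0.008854) ; Δ = (-0.006861, 0.015144)
  [+2]  conj(Y_{6,2})(Ω₁) = (-0.276533, -0.254429) ; Y_{6,2}(Ω₂) = (0.325534, 0.034966) ; Δ = (-0.081125, -0.092495)
  [+3]  conj(Y_{6,3})(Ω₁) = (0.404078, -0.197744) ; Y_{6,3}(Ω₂) = (0.451924, 0.073163) ; Δ = (0.197080, -0.059802)
  [+4]  conj(Y_{6,4})(Ω₁) = (0.022035, 0.264195) ; Y_{6,4}(Ω₂) = (0.285559, 0.062060) ; Δ = (-0.010104, 0.076811)
  [+5]  conj(Y_{6,5})(Ω₁) = (-0.091664, -0.027222) ; Y_{6,5}(Ω₂) = (0.108282, 0.029677) ; Δ = (-0.009118, -0.005668)
  [+6]  conj(Y_{6,6})(Ω₁) = (0.012333, -0.015872) ; Y_{6,6}(Ω₂) = (0.023697, 0.007879) ; Δ = (0.000417, -0.000279)
Accumulated sum (0.338491, -0.000000); after 4π/(2l+1) scaling, (0.327200, -0.000000) ⇒ P_6 = 0.327200

0.327200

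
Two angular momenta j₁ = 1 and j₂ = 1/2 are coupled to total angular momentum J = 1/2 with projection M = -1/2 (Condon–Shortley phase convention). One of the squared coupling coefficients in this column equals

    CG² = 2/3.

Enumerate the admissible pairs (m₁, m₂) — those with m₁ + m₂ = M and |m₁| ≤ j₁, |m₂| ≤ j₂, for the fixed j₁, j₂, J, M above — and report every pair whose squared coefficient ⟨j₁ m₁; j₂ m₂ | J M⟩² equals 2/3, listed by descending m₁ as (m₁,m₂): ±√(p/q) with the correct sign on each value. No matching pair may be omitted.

Admissible pairs with m₁+m₂ = M = -1/2: (-1,1/2), (0,-1/2)
  (m₁,m₂)=(0,-1/2): CG² = 1/3, CG = +√(1/3)
  (m₁,m₂)=(-1,1/2): CG² = 2/3, CG = −√(2/3)   ← matches the target
Pairs with CG² = 2/3: (-1,1/2): −√(2/3)

(-1,1/2): −√(2/3)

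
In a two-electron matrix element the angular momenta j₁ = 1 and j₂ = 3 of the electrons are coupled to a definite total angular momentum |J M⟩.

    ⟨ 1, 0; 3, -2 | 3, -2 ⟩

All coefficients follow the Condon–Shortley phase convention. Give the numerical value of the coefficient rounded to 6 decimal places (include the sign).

j₁+j₂−J=1  J+j₁−j₂=1  J−j₁+j₂=5  j₁+j₂+J+1=8
(j₁±m₁, j₂±m₂, J±M) = (1,1,1,5,1,5)
P² = 300
sum k=0..1:
  [0] +1/24 = 1/24
  [1] −1/120 = -1/120
S = 1/30
C² = P²·S² = 1/3 ; C = +0.577350

+0.577350  (= +√(1/3))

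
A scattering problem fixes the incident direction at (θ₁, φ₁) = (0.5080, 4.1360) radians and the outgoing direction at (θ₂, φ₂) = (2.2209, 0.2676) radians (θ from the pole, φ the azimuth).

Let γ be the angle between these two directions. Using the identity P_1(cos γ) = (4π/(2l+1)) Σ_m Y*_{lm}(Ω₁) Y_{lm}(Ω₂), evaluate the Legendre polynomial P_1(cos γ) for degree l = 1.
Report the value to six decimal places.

-0.818196

Summing Y*_{l m}(θ₁,φ₁)·Y_{l m}(θ₂,φ₂) over m ∈ [−1, 1]; prefactor 4π/(2·1+1) = 4.188790:
  term(m=-1) = -0.034540-0.030712i   from Y*(Ω₁)=-0.091592-0.140907i, Y(Ω₂)=+0.265232-0.072720i
  term(m=+0) = -0.126250+0.000000i   from Y*(Ω₁)=+0.426901-0.000000i, Y(Ω₂)=-0.295736+0.000000i
  term(m=+1) = -0.034540+0.030712i   from Y*(Ω₁)=+0.091592-0.140907i, Y(Ω₂)=-0.265232-0.072720i
Σ over m = -0.195330+0.000000i; ×(4π/3) → -0.818196+0.000000i. Real part: -0.818196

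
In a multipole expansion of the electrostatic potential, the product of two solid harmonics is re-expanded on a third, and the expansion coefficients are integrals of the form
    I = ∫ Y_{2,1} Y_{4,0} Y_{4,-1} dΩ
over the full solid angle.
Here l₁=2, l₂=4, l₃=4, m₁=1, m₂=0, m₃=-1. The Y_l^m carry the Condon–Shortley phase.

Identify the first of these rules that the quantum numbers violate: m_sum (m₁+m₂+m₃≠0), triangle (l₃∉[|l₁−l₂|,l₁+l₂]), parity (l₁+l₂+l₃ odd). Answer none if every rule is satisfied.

none

Σmᵢ = 0  ✓
l₃∈[|l₁−l₂|,l₁+l₂]=[2,6], have l₃=4  ✓
Σlᵢ = 10 ⇒ even  ✓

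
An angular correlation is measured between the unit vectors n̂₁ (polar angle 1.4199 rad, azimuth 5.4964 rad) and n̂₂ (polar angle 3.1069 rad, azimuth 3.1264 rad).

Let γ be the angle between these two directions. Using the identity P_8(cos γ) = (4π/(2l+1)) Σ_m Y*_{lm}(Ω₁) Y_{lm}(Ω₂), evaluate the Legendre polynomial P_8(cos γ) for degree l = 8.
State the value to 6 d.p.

Summing Y*_{l m}(θ₁,φ₁)·Y_{l m}(θ₂,φ₂) over m ∈ [−8, 8]; prefactor 4π/(2·8+1) = 0.739198:
  m=-8: Y*=0.47037 - 0.00522j  Y=0.00000 + 0.00000j  product 0.00000 + 0.00000j
  m=-7: Y*=0.20426 + 0.20033j  Y=0.00000 + 0.00000j  product 0.00000 + 0.00000j
  m=-6: Y*=-0.00193 - 0.23233j  Y=0.00000 + 0.00000j  product 0.00000 - 0.00000j
  m=-5: Y*=0.21572 - 0.21873j  Y=0.00000 + 0.00000j  product 0.00000 - 0.00000j
  m=-4: Y*=-0.14402 + 0.00080j  Y=0.00002 + 0.00000j  product -0.00000 - 0.00000j
  m=-3: Y*=-0.21913 - 0.21731j  Y=0.00058 + 0.00003j  product -0.00012 - 0.00013j
  m=-2: Y*=0.00028 + 0.10267j  Y=0.01233 + 0.00037j  product -0.00003 + 0.00127j
  m=-1: Y*=-0.21687 + 0.21748j  Y=0.16935 + 0.00257j  product -0.03729 + 0.03627j
  m=+0: Y*=0.09022 + 0.00000j  Y=1.13804 + 0.00000j  product 0.10268 + 0.00000j
  m=+1: Y*=0.21687 + 0.21748j  Y=-0.16935 + 0.00257j  product -0.03729 - 0.03627j
  m=+2: Y*=0.00028 - 0.10267j  Y=0.01233 - 0.00037j  product -0.00003 - 0.00127j
  m=+3: Y*=0.21913 - 0.21731j  Y=-0.00058 + 0.00003j  product -0.00012 + 0.00013j
  m=+4: Y*=-0.14402 - 0.00080j  Y=0.00002 - 0.00000j  product -0.00000 + 0.00000j
  m=+5: Y*=-0.21572 - 0.21873j  Y=-0.00000 + 0.00000j  product 0.00000 + 0.00000j
  m=+6: Y*=-0.00193 + 0.23233j  Y=0.00000 - 0.00000j  product 0.00000 + 0.00000j
  m=+7: Y*=-0.20426 + 0.20033j  Y=-0.00000 + 0.00000j  product 0.00000 - 0.00000j
  m=+8: Y*=0.47037 + 0.00522j  Y=0.00000 - 0.00000j  product 0.00000 - 0.00000j
Total Σ_m = 0.02779 - 0.00000j. Multiply by 0.739198: 0.02054 - 0.00000j. P_8(cos γ) = 0.020541

0.020541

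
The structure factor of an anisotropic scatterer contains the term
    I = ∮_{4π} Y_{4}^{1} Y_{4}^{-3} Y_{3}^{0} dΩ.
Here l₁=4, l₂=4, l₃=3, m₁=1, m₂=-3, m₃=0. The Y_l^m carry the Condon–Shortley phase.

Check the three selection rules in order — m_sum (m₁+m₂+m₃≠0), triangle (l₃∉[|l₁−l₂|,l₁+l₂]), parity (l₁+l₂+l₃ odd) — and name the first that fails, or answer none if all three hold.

m_sum

azimuthal sum: 1 − 3 + 0 = -2  ✗
0 ≤ 3 ≤ 8 (triangle on l)
L = 4 + 4 + 3 = 11 (odd)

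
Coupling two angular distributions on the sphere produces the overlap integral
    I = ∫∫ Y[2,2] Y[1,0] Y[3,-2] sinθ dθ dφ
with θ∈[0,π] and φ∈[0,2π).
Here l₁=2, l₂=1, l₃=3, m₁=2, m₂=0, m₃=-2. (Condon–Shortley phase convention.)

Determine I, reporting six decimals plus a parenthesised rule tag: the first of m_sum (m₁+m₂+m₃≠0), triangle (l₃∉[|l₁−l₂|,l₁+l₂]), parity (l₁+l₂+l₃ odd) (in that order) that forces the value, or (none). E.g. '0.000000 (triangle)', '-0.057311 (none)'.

m-sum 0 ✓  L=6 even ✓  1≤3≤3 ✓
Π(2lᵢ+1) = 5×3×7 = 105
triangle coeff Δ(2,1,3) = 1/105
Σ_t [0,0]: t=0:+1/4 = 1/4
(3j)²=3/35 [(2 1 3; 0 0 0)], sign=-1
Σ_t [0,0]: t=0:+1/24 = 1/24
(3j)²=1/21 [(2 1 3; 2 0 -2)], sign=-1
⇒ 4πI² = 3/7
I = (+1)√(3/7/(4π)) = 0.18467439
No selection rule forces the value: the integral is nonzero (none).

0.184674 (none)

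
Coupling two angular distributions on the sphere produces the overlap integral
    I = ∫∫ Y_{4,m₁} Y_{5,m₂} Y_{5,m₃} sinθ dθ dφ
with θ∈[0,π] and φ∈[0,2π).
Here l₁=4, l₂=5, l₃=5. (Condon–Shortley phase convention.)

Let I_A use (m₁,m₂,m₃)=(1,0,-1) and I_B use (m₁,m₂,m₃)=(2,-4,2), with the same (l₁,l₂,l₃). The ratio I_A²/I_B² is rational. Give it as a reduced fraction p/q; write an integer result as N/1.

l's match ⇒ only the (l;m) 3-j factors differ between A and B.
A: triangle coeff Δ(4,5,5) = 1/3153150; Σ_t [0,3]: t=0:+1/17280 t=1:−1/1152 t=2:+1/864 t=3:−1/6912 = 7/34560; (3j)²=1/429 [(4 5 5; 1 0 -1)], sign=+1
B: triangle coeff Δ(4,5,5) = 1/3153150; Σ_t [0,1]: t=0:+1/11520 t=1:−1/25920 = 1/20736; (3j)²=5/429 [(4 5 5; 2 -4 2)], sign=-1
I_A²/I_B² = (1/429)/(5/429) = 1/5

1/5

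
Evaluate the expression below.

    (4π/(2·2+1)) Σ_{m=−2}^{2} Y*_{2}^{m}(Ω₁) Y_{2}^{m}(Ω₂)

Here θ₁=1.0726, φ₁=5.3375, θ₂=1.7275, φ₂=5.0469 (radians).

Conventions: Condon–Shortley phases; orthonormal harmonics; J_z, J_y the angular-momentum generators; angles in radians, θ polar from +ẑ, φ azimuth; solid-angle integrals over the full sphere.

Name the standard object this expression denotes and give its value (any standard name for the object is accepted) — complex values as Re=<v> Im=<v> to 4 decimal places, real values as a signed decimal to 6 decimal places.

This sum is the spherical-harmonic addition theorem: it equals the Legendre polynomial P_l(cos γ) of the angle γ between the two directions.
Term-by-term m-sum for l=2 (normalisation 4π/5 = 2.513274):
  term(m=-2) = +0.093890+0.061675i   from Y*(Ω₁)=-0.093927-0.282890i, Y(Ω₂)=-0.295625+0.233740i
  term(m=-1) = -0.036999-0.011065i   from Y*(Ω₁)=+0.189767-0.262961i, Y(Ω₂)=-0.039098-0.112488i
  term(m=+0) = +0.029044+0.000000i   from Y*(Ω₁)=-0.099349-0.000000i, Y(Ω₂)=-0.292347+0.000000i
  term(m=+1) = -0.036999+0.011065i   from Y*(Ω₁)=-0.189767-0.262961i, Y(Ω₂)=+0.039098-0.112488i
  term(m=+2) = +0.093890-0.061675i   from Y*(Ω₁)=-0.093927+0.282890i, Y(Ω₂)=-0.295625-0.233740i
Σ over m = +0.142825+0.000000i; ×(4π/5) → +0.358958+0.000000i. Real part: 0.358958

Legendre polynomial (addition theorem), +0.358958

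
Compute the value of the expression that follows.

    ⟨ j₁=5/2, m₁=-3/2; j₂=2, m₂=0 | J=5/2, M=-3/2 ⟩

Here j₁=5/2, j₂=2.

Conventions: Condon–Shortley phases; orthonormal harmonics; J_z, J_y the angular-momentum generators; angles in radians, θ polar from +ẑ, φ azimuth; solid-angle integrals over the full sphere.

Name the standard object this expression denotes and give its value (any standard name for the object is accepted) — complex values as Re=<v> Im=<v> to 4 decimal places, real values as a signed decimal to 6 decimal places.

Clebsch–Gordan coefficient, −√(1/70) ≈ -0.119523

This is a Clebsch–Gordan (vector-coupling) coefficient.
√[6·2!3!2!/8! · 1!4!2!2!1!4!] = √(288/35)
  +(−1)^1/∏(1,1,3,1,0,1)! = -1/6  (running -1/6)
  +(−1)^2/∏(2,0,2,0,1,2)! = 1/8  (running -1/24)
⟨..|..⟩ = √(288/35)·(-1/24) = -0.119523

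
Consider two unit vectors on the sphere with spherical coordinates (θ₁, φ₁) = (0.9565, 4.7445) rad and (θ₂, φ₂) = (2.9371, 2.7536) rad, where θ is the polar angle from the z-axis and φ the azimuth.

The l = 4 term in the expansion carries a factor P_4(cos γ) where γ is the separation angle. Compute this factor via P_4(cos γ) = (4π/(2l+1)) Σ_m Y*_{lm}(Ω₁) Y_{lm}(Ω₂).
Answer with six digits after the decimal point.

Summing Y*_{l m}(θ₁,φ₁)·Y_{l m}(θ₂,φ₂) over m ∈ [−4, 4]; prefactor 4π/(2·4+1) = 1.396263:
  [-4]  conj(Y_{4,-4})(Ω₁) = +0.195714+0.025277i ; Y_{4,-4}(Ω₂) = +0.000014+0.000752i ; Δ = -0.000016+0.000148i
  [-3]  conj(Y_{4,-3})(Ω₁) = -0.037867+0.391864i ; Y_{4,-3}(Ω₂) = +0.004061+0.009426i ; Δ = -0.003847+0.001234i
  [-2]  conj(Y_{4,-2})(Ω₁) = -0.295497-0.019004i ; Y_{4,-2}(Ω₂) = +0.056233+0.055184i ; Δ = -0.015568-0.017375i
  [-1]  conj(Y_{4,-1})(Ω₁) = -0.004825+0.150214i ; Y_{4,-1}(Ω₂) = +0.323169+0.132083i ; Δ = -0.021400+0.047907i
  [+0]  conj(Y_{4,0})(Ω₁) = -0.328319-0.000000i ; Y_{4,0}(Ω₂) = +0.678087+0.000000i ; Δ = -0.222629-0.000000i
  [+1]  conj(Y_{4,1})(Ω₁) = +0.004825+0.150214i ; Y_{4,1}(Ω₂) = -0.323169+0.132083i ; Δ = -0.021400-0.047907i
  [+2]  conj(Y_{4,2})(Ω₁) = -0.295497+0.019004i ; Y_{4,2}(Ω₂) = +0.056233-0.055184i ; Δ = -0.015568+0.017375i
  [+3]  conj(Y_{4,3})(Ω₁) = +0.037867+0.391864i ; Y_{4,3}(Ω₂) = -0.004061+0.009426i ; Δ = -0.003847-0.001234i
  [+4]  conj(Y_{4,4})(Ω₁) = +0.195714-0.025277i ; Y_{4,4}(Ω₂) = +0.000014-0.000752i ; Δ = -0.000016-0.000148i
Total Σ_m = -0.304292+0.000000i. Multiply by 1.396263: -0.424872+0.000000i. P_4(cos γ) = -0.424872

-0.424872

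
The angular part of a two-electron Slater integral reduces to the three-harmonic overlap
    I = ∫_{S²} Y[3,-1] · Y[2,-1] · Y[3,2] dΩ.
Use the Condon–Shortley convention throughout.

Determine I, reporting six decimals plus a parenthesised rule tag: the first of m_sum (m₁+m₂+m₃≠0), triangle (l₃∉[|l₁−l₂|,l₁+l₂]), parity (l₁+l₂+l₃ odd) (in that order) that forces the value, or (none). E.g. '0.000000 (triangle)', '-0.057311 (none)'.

0.162868 (none)

Rules hold: Σm=0, L=8 even, 1≤3≤5.
N = 7·5·7 = 245
Δ = 2!·4!·2!/9! = 1/3780
Racah Σ t=0..2: t=0:+1/24 t=1:−1/4 t=2:+1/24 = -1/6
⇒ 3j(3 2 3; 0 0 0)² = 4/105, sgn +1
Racah Σ t=0..1: t=0:+1/48 t=1:−1/12 = -1/16
⇒ 3j(3 2 3; -1 -1 2)² = 1/28, sgn +1
4πI² = N·(3j₀)²·(3jₘ)² = 1/3
I = +1·√(0.333333/4π) = 0.16286750
No selection rule forces the value: the integral is nonzero (none).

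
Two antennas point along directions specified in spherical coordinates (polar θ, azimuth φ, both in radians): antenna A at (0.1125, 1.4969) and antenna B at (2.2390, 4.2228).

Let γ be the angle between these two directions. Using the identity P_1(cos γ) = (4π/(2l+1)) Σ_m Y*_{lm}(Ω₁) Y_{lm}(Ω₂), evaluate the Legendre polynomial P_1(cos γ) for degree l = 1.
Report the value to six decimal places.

-0.696275

Expand P_1 via completeness: Σ_{m} conj(Y_{1,m}) at Ω₁ times Y_{1,m} at Ω₂ —
  m=-1: Y*=0.00286 + 0.03868j  Y=-0.12753 + 0.23933j  product -0.00962 - 0.00425j
  m=+0: Y*=0.48551 + 0.00000j  Y=-0.30273 + 0.00000j  product -0.14698 + 0.00000j
  m=+1: Y*=-0.00286 + 0.03868j  Y=0.12753 + 0.23933j  product -0.00962 + 0.00425j
Accumulated sum -0.16622 + 0.00000j; after 4π/(2l+1) scaling, -0.69627 + 0.00000j ⇒ P_1 = -0.696275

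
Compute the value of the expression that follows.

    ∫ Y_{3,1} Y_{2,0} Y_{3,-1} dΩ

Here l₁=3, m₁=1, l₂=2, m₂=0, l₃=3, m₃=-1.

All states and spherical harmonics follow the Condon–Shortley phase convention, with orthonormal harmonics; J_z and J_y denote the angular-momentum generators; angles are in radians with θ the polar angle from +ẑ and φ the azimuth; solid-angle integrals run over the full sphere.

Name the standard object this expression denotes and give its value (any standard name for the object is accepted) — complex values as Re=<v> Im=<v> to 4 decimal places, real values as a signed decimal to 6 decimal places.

Gaunt coefficient, -0.126157

This is a Gaunt coefficient — the integral of a triple product of spherical harmonics over the sphere.
Rules hold: Σm=0, L=8 even, 1≤3≤5.
N = 7·5·7 = 245
Δ = 2!·4!·2!/9! = 1/3780
Racah Σ t=0..2: t=0:+1/24 t=1:−1/4 t=2:+1/24 = -1/6
⇒ 3j(3 2 3; 0 0 0)² = 4/105, sgn +1
Racah Σ t=0..2: t=0:+1/16 t=1:−1/6 t=2:+1/96 = -3/32
⇒ 3j(3 2 3; 1 0 -1)² = 3/140, sgn -1
4πI² = N·(3j₀)²·(3jₘ)² = 1/5
I = -1·√(0.2/4π) = -0.12615663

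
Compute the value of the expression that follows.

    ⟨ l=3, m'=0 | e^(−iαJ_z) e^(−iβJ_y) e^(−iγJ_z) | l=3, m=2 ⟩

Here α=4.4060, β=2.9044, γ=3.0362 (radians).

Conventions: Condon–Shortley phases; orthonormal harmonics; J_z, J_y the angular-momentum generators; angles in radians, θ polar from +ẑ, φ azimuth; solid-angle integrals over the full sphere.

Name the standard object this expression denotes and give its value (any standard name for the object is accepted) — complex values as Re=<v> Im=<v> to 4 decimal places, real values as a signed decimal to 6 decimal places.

Wigner D-matrix element, Re=-0.0719 Im=-0.0154

This is a Wigner D-matrix element — the rotation-matrix element ⟨l m'| R(α,β,γ) |l m⟩ in the angular-momentum basis.
Split into d^3_{0,2}(β=2.9044) × two z-phases.
Half-angle: c=0.118319, s=0.992976. N=√(6·6·120·1)=65.726707
Admissible k: 2..3 (factorial args all ≥0)
  k=2: (−1)^0·65.7267/(12)·0.1183^4·0.9930^2 = +0.001058
  k=3: (−1)^1·65.7267/(12)·0.1183^2·0.9930^4 = -0.074545
d^3_{0,2}(2.9044) = +0.001058 -0.074545 = -0.073487
Phases: e^{-i·(0)·4.4060}=+1.000000+0.000000i, e^{-i·(2)·3.0362}=+0.977867+0.209228i ⇒ D=-0.071860-0.015376i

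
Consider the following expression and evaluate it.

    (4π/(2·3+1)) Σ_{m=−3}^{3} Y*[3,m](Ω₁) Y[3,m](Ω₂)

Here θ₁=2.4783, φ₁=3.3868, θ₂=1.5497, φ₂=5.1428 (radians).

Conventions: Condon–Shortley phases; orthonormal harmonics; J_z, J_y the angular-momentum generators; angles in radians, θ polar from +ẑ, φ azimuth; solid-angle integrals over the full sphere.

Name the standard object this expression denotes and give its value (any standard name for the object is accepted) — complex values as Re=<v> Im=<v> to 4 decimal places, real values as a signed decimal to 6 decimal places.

This sum is the spherical-harmonic addition theorem: it equals the Legendre polynomial P_l(cos γ) of the angle γ between the two directions.
Term-by-term m-sum for l=3 (normalisation 4π/7 = 1.795196):
  [-3]  conj(Y_{3,-3})(Ω₁) = -0.07221 - 0.06535j ; Y_{3,-3}(Ω₂) = -0.40076 - 0.11505j ; Δ = 0.02142 + 0.03450j
  [-2]  conj(Y_{3,-2})(Ω₁) = -0.26931 - 0.14379j ; Y_{3,-2}(Ω₂) = -0.01405 + 0.01634j ; Δ = 0.00613 - 0.00238j
  [-1]  conj(Y_{3,-1})(Ω₁) = -0.40624 - 0.10166j ; Y_{3,-1}(Ω₂) = -0.13452 - 0.29299j ; Δ = 0.02486 + 0.13270j
  [+0]  conj(Y_{3,0})(Ω₁) = -0.03072 + 0.00000j ; Y_{3,0}(Ω₂) = -0.02360 + 0.00000j ; Δ = 0.00072 + 0.00000j
  [+1]  conj(Y_{3,1})(Ω₁) = 0.40624 - 0.10166j ; Y_{3,1}(Ω₂) = 0.13452 - 0.29299j ; Δ = 0.02486 - 0.13270j
  [+2]  conj(Y_{3,2})(Ω₁) = -0.26931 + 0.14379j ; Y_{3,2}(Ω₂) = -0.01405 - 0.01634j ; Δ = 0.00613 + 0.00238j
  [+3]  conj(Y_{3,3})(Ω₁) = 0.07221 - 0.06535j ; Y_{3,3}(Ω₂) = 0.40076 - 0.11505j ; Δ = 0.02142 - 0.03450j
Accumulated sum 0.10555 + 0.00000j; after 4π/(2l+1) scaling, 0.18948 + 0.00000j ⇒ P_3 = 0.189478

Legendre polynomial (addition theorem), +0.189478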